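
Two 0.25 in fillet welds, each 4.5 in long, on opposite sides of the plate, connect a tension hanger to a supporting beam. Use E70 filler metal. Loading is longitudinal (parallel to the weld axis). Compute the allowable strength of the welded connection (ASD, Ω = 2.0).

R_n/Ω ≈ 33.4 kips

E70XX → F_EXX = 70 ksi.
Effective throat t_e = 0.707 × 0.25 = 0.1767 in.
Total length L = 9 in; A_we = 0.1767 × 9 = 1.591 in².
F_nw = 0.6 F_EXX = 0.6 × 70 = 42 ksi.
R_n = 42 × 1.591 = 66.81 kips; R_n/Ω = 66.81/2.0 = 33.41 kips.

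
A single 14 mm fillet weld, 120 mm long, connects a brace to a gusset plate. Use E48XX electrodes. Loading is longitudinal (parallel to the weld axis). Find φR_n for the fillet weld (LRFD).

E48XX → F_EXX = 480 MPa.
Effective throat t_e = 0.707 × 14 = 9.898 mm.
Total length L = 120 mm; A_we = 9.898 × 120 = 1188 mm².
F_nw = 0.6 F_EXX = 0.6 × 480 = 288 MPa.
φR_n = 0.75 × 288 × 1188 × 10⁻³ = 256.6 kN.

φR_n ≈ 257 kN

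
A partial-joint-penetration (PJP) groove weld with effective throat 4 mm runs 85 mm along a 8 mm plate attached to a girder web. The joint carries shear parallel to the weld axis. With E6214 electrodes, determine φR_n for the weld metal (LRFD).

φR_n ≈ 94.9 kN

E62XX → F_EXX = 620 MPa.
Effective throat (given) t_e = 4 mm.
A_we = 4 × 85 = 340 mm².
F_nw = 0.6 F_EXX = 372 MPa.
φR_n = 0.75 × 372 × 340 × 10⁻³ = 94.86 kN.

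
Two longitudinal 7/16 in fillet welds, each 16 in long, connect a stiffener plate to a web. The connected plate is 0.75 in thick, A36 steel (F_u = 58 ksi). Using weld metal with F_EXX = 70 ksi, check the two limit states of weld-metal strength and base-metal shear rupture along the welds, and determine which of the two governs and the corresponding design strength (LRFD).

φR_n ≈ 312 kip (weld metal governs)

t_e = 0.707 × 0.4375 = 0.3093 in; L = 32 in.
Weld metal: φR_n = 0.75 × 0.6 × 70 × 0.3093 × 32 = 311.8 kip.
Base metal (shear rupture): φR_n = 0.75 × 0.6 × 58 × 0.75 × 32 = 626.4 kip.
Governing: weld metal.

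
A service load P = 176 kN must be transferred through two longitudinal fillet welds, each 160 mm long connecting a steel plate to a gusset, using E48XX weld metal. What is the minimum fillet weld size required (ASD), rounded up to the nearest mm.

w = 6 mm

E48XX → F_EXX = 480 MPa.
Total weld length L = 320 mm.
Required throat t_e = P × Ω / (0.6 F_EXX × L) = 176 × 2.0 / (0.6 × 480 × 320 × 10⁻³) = 3.819 mm.
Required leg w = t_e / 0.707 = 5.402 mm → use 6 mm.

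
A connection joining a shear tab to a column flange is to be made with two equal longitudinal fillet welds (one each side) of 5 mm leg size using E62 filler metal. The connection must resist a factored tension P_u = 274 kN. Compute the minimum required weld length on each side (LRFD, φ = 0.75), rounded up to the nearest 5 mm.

L = 140 mm on each side

E62XX → F_EXX = 620 MPa.
Throat t_e = 0.707 × 5 = 3.535 mm.
φr_n = 0.75 × 0.6 × 620 × 3.535 × 10⁻³ = 0.9863 kN/mm.
L_req = P_u / φr_n = 274 / 0.9863 = 277.8 mm total.
Per side: 277.8 / 2 = 138.9 mm.
Round up → use L = 140 mm on each side.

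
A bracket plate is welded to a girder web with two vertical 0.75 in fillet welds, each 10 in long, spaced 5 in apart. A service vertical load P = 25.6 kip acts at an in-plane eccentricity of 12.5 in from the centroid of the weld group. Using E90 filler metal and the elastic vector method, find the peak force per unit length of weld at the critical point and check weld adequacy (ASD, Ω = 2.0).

E90XX → F_EXX = 90 ksi.
Total weld length L_w = 20 in. Treat welds as unit-width lines.
Polar moment about centroid: J = 2[d³/12 + d(b/2)²] = 2[10³/12 + 10×2.5²] = 291.7 in³.
Direct shear f_v = P/L_w = 25.6 / 20 = 1.28 kip/in (vertical).
Torsion M = P·e = 25.6 × 12.5 = 320 kip·in.
Critical point at (x, y) = (2.5, 5) from centroid. f_tx = M·y/J = 5.486 kip/in; f_ty = M·x/J = 2.743 kip/in.
Resultant f_max = √[f_tx² + (f_v + f_ty)²] = √[5.486² + (1.28 + 2.743)²] = 6.803 kip/in.
Capacity per unit length: r_n/Ω = (1/2.0) × 0.6 × 90 × (0.707 × 0.75) = 14.32 kip/in.
6.803 ≤ 14.32 → adequate.

f_max ≈ 6.8 kip/in; adequate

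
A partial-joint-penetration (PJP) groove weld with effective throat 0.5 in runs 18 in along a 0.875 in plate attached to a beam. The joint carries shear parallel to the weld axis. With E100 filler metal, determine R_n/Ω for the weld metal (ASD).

E100XX → F_EXX = 100 ksi.
Effective throat (given) t_e = 0.5 in.
A_we = 0.5 × 18 = 9 in².
F_nw = 0.6 F_EXX = 60 ksi.
R_n/Ω = (60 × 9) / 2.0 = 270 kip.

R_n/Ω ≈ 270 kip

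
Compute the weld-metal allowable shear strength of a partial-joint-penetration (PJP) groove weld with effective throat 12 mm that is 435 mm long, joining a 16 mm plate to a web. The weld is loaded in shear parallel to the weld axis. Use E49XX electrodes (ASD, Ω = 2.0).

R_n/Ω ≈ 767 kN

E49XX → F_EXX = 490 MPa.
Effective throat (given) t_e = 12 mm.
A_we = 12 × 435 = 5220 mm².
F_nw = 0.6 F_EXX = 294 MPa.
R_n/Ω = (294 × 5220) / 2.0 × 10⁻³ = 767.3 kN.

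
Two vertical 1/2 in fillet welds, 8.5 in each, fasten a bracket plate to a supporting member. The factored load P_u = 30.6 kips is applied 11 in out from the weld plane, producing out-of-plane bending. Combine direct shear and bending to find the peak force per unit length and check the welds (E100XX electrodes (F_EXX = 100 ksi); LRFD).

f_max ≈ 14.1 kip/in; adequate

L_w = 2 × 8.5 = 17 in; section modulus (unit throat) S = 2 × L²/6 = 24.08 in².
Direct shear f_v = P/L_w = 30.6/17 = 1.8 kip/in.
Moment M = P × e = 30.6 × 11 = 336.6 kip·in; bending f_b = M/S = 13.98 kip/in.
f_max = √(f_v² + f_b²) = √(1.8² + 13.98²) = 14.09 kip/in.
φr_n = 0.75 × 0.6 × 100 × (0.707 × 0.5) = 15.91 kip/in → adequate.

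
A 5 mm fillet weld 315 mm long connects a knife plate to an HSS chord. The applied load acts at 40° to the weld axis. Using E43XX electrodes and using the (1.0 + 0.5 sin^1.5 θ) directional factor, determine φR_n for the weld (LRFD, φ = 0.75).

φR_n ≈ 271 kN

E43XX → F_EXX = 430 MPa.
t_e = 0.707 × 5 = 3.535 mm; A_we = 3.535 × 315 = 1114 mm².
Directional factor: 1.0 + 0.5 sin^1.5(40°) = 1.258.
F_nw = 0.6 × 430 × 1.258 = 324.5 MPa.
φR_n = 0.75 × 324.5 × 1114 × 10⁻³ = 271 kN.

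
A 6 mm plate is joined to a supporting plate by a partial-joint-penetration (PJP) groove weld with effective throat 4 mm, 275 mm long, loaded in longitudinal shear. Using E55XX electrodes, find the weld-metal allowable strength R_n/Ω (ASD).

E55XX → F_EXX = 550 MPa.
Effective throat (given) t_e = 4 mm.
A_we = 4 × 275 = 1100 mm².
F_nw = 0.6 F_EXX = 330 MPa.
R_n/Ω = (330 × 1100) / 2.0 × 10⁻³ = 181.5 kN.

R_n/Ω ≈ 182 kN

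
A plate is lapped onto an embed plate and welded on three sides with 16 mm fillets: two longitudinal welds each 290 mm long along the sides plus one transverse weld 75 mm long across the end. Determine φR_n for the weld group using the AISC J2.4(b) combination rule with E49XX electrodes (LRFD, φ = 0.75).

E49XX → F_EXX = 490 MPa.
t_e = 0.707 × 16 = 11.31 mm.
R_nwl = 0.6 × 490 × 11.31 × 580 × 10⁻³ = 1929 kN (longitudinal, 2 welds).
R_nwt = 0.6 × 490 × 11.31 × 75 × 10⁻³ = 249.4 kN (transverse, base value).
(i) R_nwl + R_nwt = 2178 kN; (ii) 0.85 R_nwl + 1.5 R_nwt = 2014 kN.
R_n = max = 2178 kN [governs: (i)]; φR_n = 1634 kN.

φR_n ≈ 1630 kN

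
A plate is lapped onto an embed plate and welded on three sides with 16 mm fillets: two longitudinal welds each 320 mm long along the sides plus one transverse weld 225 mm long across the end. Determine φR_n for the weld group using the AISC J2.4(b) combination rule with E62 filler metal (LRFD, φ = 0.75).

E62XX → F_EXX = 620 MPa.
t_e = 0.707 × 16 = 11.31 mm.
R_nwl = 0.6 × 620 × 11.31 × 640 × 10⁻³ = 2693 kN (longitudinal, 2 welds).
R_nwt = 0.6 × 620 × 11.31 × 225 × 10⁻³ = 946.8 kN (transverse, base value).
(i) R_nwl + R_nwt = 3640 kN; (ii) 0.85 R_nwl + 1.5 R_nwt = 3709 kN.
R_n = max = 3709 kN [governs: (ii)]; φR_n = 2782 kN.

φR_n ≈ 2780 kN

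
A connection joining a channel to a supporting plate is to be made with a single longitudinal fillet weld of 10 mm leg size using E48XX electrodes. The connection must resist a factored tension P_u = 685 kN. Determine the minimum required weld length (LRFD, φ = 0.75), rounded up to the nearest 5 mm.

L = 450 mm

E48XX → F_EXX = 480 MPa.
Throat t_e = 0.707 × 10 = 7.07 mm.
φr_n = 0.75 × 0.6 × 480 × 7.07 × 10⁻³ = 1.527 kN/mm.
L_req = P_u / φr_n = 685 / 1.527 = 448.6 mm total.
Round up → use L = 450 mm.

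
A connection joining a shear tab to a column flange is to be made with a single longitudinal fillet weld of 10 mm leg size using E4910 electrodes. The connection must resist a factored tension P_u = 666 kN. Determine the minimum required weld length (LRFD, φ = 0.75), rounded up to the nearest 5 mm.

L = 430 mm

E49XX → F_EXX = 490 MPa.
Throat t_e = 0.707 × 10 = 7.07 mm.
φr_n = 0.75 × 0.6 × 490 × 7.07 × 10⁻³ = 1.559 kN/mm.
L_req = P_u / φr_n = 666 / 1.559 = 427.2 mm total.
Round up → use L = 430 mm.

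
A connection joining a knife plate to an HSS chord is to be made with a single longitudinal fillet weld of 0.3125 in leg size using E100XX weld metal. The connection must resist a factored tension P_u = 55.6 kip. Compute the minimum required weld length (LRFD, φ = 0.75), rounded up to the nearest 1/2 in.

E100XX → F_EXX = 100 ksi.
Throat t_e = 0.707 × 0.3125 = 0.2209 in.
φr_n = 0.75 × 0.6 × 100 × 0.2209 = 9.942 kip/in.
L_req = P_u / φr_n = 55.6 / 9.942 = 5.592 in total.
Round up → use L = 6 in.

L = 6 in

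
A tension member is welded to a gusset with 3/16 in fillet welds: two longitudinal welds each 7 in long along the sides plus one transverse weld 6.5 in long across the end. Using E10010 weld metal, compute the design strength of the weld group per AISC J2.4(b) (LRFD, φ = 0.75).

E100XX → F_EXX = 100 ksi.
t_e = 0.707 × 0.1875 = 0.1326 in.
R_nwl = 0.6 × 100 × 0.1326 × 14 = 111.4 kip (longitudinal, 2 welds).
R_nwt = 0.6 × 100 × 0.1326 × 6.5 = 51.7 kip (transverse, base value).
(i) R_nwl + R_nwt = 163.1 kip; (ii) 0.85 R_nwl + 1.5 R_nwt = 172.2 kip.
R_n = max = 172.2 kip [governs: (ii)]; φR_n = 129.1 kip.

φR_n ≈ 129 kip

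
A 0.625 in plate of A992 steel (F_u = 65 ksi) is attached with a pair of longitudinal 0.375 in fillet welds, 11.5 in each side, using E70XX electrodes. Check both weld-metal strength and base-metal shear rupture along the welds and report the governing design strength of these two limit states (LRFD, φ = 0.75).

φR_n ≈ 192 kips (weld metal governs)

E70XX → F_EXX = 70 ksi.
t_e = 0.707 × 0.375 = 0.2651 in; L = 23 in.
Weld metal: φR_n = 0.75 × 0.6 × 70 × 0.2651 × 23 = 192.1 kips.
Base metal (shear rupture): φR_n = 0.75 × 0.6 × 65 × 0.625 × 23 = 420.5 kips.
Governing: weld metal.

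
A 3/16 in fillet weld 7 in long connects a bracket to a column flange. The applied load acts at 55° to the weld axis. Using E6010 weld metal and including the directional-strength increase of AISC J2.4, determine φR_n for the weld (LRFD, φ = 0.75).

E60XX → F_EXX = 60 ksi.
t_e = 0.707 × 0.1875 = 0.1326 in; A_we = 0.1326 × 7 = 0.9279 in².
Directional factor: 1.0 + 0.5 sin^1.5(55°) = 1.371.
F_nw = 0.6 × 60 × 1.371 = 49.35 ksi.
φR_n = 0.75 × 49.35 × 0.9279 = 34.34 kips.

φR_n ≈ 34.3 kips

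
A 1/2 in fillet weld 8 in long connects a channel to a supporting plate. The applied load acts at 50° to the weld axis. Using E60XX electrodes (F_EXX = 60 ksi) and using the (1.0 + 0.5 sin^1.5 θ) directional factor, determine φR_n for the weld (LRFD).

φR_n ≈ 102 kip

t_e = 0.707 × 0.5 = 0.3535 in; A_we = 0.3535 × 8 = 2.828 in².
Directional factor: 1.0 + 0.5 sin^1.5(50°) = 1.335.
F_nw = 0.6 × 60 × 1.335 = 48.07 ksi.
φR_n = 0.75 × 48.07 × 2.828 = 102 kip.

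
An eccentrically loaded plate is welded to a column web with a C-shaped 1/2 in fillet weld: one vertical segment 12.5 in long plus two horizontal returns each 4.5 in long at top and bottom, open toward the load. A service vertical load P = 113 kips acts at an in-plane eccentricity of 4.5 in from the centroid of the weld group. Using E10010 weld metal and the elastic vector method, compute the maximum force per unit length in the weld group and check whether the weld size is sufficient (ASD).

E100XX → F_EXX = 100 ksi.
Total weld length L_w = 21.5 in. Treat welds as unit-width lines.
Centroid: x̄ = 2×4.5×2.25 / 21.5 = 0.9419 in from the vertical weld.
Polar moment about centroid: J = I_x + I_y = [12.5³/12 + 2×4.5×6.25²] + [12.5×0.9419² + 2(4.5³/12 + 4.5×1.308²)] = 556 in³.
Direct shear f_v = P/L_w = 113 / 21.5 = 5.256 kip/in (vertical).
Torsion M = P·e = 113 × 4.5 = 508.5 kip·in.
Critical point at (x, y) = (3.558, 6.25) from centroid. f_tx = M·y/J = 5.716 kip/in; f_ty = M·x/J = 3.254 kip/in.
Resultant f_max = √[f_tx² + (f_v + f_ty)²] = √[5.716² + (5.256 + 3.254)²] = 10.25 kip/in.
Capacity per unit length: r_n/Ω = (1/2.0) × 0.6 × 100 × (0.707 × 0.5) = 10.6 kip/in.
10.25 ≤ 10.6 → adequate.

f_max ≈ 10.3 kip/in; adequate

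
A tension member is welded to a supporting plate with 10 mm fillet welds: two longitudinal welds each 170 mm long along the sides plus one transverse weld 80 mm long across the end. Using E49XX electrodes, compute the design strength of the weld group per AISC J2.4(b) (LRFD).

E49XX → F_EXX = 490 MPa.
t_e = 0.707 × 10 = 7.07 mm.
R_nwl = 0.6 × 490 × 7.07 × 340 × 10⁻³ = 706.7 kN (longitudinal, 2 welds).
R_nwt = 0.6 × 490 × 7.07 × 80 × 10⁻³ = 166.3 kN (transverse, base value).
(i) R_nwl + R_nwt = 873 kN; (ii) 0.85 R_nwl + 1.5 R_nwt = 850.1 kN.
R_n = max = 873 kN [governs: (i)]; φR_n = 654.8 kN.

φR_n ≈ 655 kN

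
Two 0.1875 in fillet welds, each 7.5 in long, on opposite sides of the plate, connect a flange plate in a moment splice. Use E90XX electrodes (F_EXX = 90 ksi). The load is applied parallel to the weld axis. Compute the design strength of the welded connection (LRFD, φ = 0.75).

Effective throat t_e = 0.707 × 0.1875 = 0.1326 in.
Total length L = 15 in; A_we = 0.1326 × 15 = 1.988 in².
F_nw = 0.6 F_EXX = 0.6 × 90 = 54 ksi.
φR_n = 0.75 × 54 × 1.988 = 80.53 kip.

φR_n ≈ 80.5 kip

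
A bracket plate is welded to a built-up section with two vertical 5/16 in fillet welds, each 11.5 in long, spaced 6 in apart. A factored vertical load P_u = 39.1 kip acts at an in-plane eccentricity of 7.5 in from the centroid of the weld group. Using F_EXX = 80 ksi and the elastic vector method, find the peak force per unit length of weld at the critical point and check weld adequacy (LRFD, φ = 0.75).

Total weld length L_w = 23 in. Treat welds as unit-width lines.
Polar moment about centroid: J = 2[d³/12 + d(b/2)²] = 2[11.5³/12 + 11.5×3²] = 460.5 in³.
Direct shear f_v = P/L_w = 39.1 / 23 = 1.7 kip/in (vertical).
Torsion M = P·e = 39.1 × 7.5 = 293.25 kip·in.
Critical point at (x, y) = (3, 5.75) from centroid. f_tx = M·y/J = 3.662 kip/in; f_ty = M·x/J = 1.911 kip/in.
Resultant f_max = √[f_tx² + (f_v + f_ty)²] = √[3.662² + (1.7 + 1.911)²] = 5.142 kip/in.
Capacity per unit length: φr_n = 0.75 × 0.6 × 80 × (0.707 × 0.3125) = 7.954 kip/in.
5.142 ≤ 7.954 → adequate.

f_max ≈ 5.14 kip/in; adequate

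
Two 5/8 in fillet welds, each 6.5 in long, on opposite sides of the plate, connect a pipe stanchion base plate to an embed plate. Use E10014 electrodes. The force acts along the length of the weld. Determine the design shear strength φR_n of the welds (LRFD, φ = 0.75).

E100XX → F_EXX = 100 ksi.
Effective throat t_e = 0.707 × 0.625 = 0.4419 in.
Total length L = 13 in; A_we = 0.4419 × 13 = 5.744 in².
F_nw = 0.6 F_EXX = 0.6 × 100 = 60 ksi.
φR_n = 0.75 × 60 × 5.744 = 258.5 kip.

φR_n ≈ 258 kip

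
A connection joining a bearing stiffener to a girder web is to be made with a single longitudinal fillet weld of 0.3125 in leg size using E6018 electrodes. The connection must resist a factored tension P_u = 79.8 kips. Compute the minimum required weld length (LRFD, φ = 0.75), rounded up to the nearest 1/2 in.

E60XX → F_EXX = 60 ksi.
Throat t_e = 0.707 × 0.3125 = 0.2209 in.
φr_n = 0.75 × 0.6 × 60 × 0.2209 = 5.965 kips/in.
L_req = P_u / φr_n = 79.8 / 5.965 = 13.38 in total.
Round up → use L = 13.5 in.

L = 13.5 in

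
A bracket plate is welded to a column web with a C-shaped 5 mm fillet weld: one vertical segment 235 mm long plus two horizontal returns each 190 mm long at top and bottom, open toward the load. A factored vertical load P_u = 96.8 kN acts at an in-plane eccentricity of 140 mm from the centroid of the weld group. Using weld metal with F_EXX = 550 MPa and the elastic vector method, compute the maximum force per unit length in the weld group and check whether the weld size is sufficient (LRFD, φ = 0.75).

f_max ≈ 403 N/mm; adequate

Total weld length L_w = 615 mm. Treat welds as unit-width lines.
Centroid: x̄ = 2×190×95 / 615 = 58.7 mm from the vertical weld.
Polar moment about centroid: J = I_x + I_y = [235³/12 + 2×190×117.5²] + [235×58.7² + 2(190³/12 + 190×36.3²)] = 8781000 mm³.
Direct shear f_v = P/L_w = 96.8×10³ / 615 = 157.4 N/mm (vertical).
Torsion M = P·e = 96.8×10³ × 140 = 13552000 N·mm.
Critical point at (x, y) = (131.3, 117.5) from centroid. f_tx = M·y/J = 181.3 N/mm; f_ty = M·x/J = 202.6 N/mm.
Resultant f_max = √[f_tx² + (f_v + f_ty)²] = √[181.3² + (157.4 + 202.6)²] = 403.1 N/mm.
Capacity per unit length: φr_n = 0.75 × 0.6 × 550 × (0.707 × 5) = 874.9 N/mm.
403.1 ≤ 874.9 → adequate.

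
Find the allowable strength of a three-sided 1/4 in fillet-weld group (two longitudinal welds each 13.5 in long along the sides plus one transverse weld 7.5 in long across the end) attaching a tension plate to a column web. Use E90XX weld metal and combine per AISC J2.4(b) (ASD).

R_n/Ω ≈ 165 kip

E90XX → F_EXX = 90 ksi.
t_e = 0.707 × 0.25 = 0.1767 in.
R_nwl = 0.6 × 90 × 0.1767 × 27 = 257.7 kip (longitudinal, 2 welds).
R_nwt = 0.6 × 90 × 0.1767 × 7.5 = 71.58 kip (transverse, base value).
(i) R_nwl + R_nwt = 329.3 kip; (ii) 0.85 R_nwl + 1.5 R_nwt = 326.4 kip.
R_n = max = 329.3 kip [governs: (i)]; R_n/Ω = 164.6 kip.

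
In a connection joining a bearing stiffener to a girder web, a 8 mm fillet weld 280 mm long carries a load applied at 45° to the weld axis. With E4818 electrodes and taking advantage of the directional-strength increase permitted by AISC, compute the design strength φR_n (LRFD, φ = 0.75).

φR_n ≈ 444 kN

E48XX → F_EXX = 480 MPa.
t_e = 0.707 × 8 = 5.656 mm; A_we = 5.656 × 280 = 1584 mm².
Directional factor: 1.0 + 0.5 sin^1.5(45°) = 1.297.
F_nw = 0.6 × 480 × 1.297 = 373.6 MPa.
φR_n = 0.75 × 373.6 × 1584 × 10⁻³ = 443.8 kN.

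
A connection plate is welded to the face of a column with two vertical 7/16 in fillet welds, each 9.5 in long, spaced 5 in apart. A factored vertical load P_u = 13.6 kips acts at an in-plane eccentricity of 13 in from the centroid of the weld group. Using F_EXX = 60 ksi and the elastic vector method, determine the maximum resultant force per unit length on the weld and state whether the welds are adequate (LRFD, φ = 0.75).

f_max ≈ 4.01 kip/in; adequate

Total weld length L_w = 19 in. Treat welds as unit-width lines.
Polar moment about centroid: J = 2[d³/12 + d(b/2)²] = 2[9.5³/12 + 9.5×2.5²] = 261.6 in³.
Direct shear f_v = P/L_w = 13.6 / 19 = 0.7158 kip/in (vertical).
Torsion M = P·e = 13.6 × 13 = 176.8 kip·in.
Critical point at (x, y) = (2.5, 4.75) from centroid. f_tx = M·y/J = 3.21 kip/in; f_ty = M·x/J = 1.689 kip/in.
Resultant f_max = √[f_tx² + (f_v + f_ty)²] = √[3.21² + (0.7158 + 1.689)²] = 4.011 kip/in.
Capacity per unit length: φr_n = 0.75 × 0.6 × 60 × (0.707 × 0.4375) = 8.351 kip/in.
4.011 ≤ 8.351 → adequate.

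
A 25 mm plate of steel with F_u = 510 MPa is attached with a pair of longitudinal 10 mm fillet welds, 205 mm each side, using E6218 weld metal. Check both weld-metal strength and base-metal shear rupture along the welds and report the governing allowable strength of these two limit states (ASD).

E62XX → F_EXX = 620 MPa.
t_e = 0.707 × 10 = 7.07 mm; L = 410 mm.
Weld metal: R_n/Ω = (1/2.0) × 0.6 × 620 × 7.07 × 410 × 10⁻³ = 539.2 kN.
Base metal (shear rupture): R_n/Ω = (1/2.0) × 0.6 × 510 × 25 × 410 × 10⁻³ = 1568 kN.
Governing: weld metal.

R_n/Ω ≈ 539 kN (weld metal governs)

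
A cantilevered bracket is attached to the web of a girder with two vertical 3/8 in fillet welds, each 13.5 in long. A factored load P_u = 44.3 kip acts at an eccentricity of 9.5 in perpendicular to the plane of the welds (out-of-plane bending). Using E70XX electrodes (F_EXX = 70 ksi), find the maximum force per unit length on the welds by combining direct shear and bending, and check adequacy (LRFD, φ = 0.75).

f_max ≈ 7.12 kip/in; adequate

L_w = 2 × 13.5 = 27 in; section modulus (unit throat) S = 2 × L²/6 = 60.75 in².
Direct shear f_v = P/L_w = 44.3/27 = 1.641 kip/in.
Moment M = P × e = 44.3 × 9.5 = 420.85 kip·in; bending f_b = M/S = 6.928 kip/in.
f_max = √(f_v² + f_b²) = √(1.641² + 6.928²) = 7.119 kip/in.
φr_n = 0.75 × 0.6 × 70 × (0.707 × 0.375) = 8.351 kip/in → adequate.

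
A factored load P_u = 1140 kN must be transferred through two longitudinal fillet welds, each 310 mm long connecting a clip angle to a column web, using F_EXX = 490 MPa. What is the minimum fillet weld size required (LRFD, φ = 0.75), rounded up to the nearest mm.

w = 12 mm

Total weld length L = 620 mm.
Required throat t_e = P_u / (φ × 0.6 F_EXX × L) = 1140 / (0.75 × 0.6 × 490 × 620 × 10⁻³) = 8.339 mm.
Required leg w = t_e / 0.707 = 11.79 mm → use 12 mm.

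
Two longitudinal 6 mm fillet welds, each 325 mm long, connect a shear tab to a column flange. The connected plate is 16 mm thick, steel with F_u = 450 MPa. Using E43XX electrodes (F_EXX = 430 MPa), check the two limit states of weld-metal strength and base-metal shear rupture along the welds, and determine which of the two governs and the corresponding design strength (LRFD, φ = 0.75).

φR_n ≈ 534 kN (weld metal governs)

t_e = 0.707 × 6 = 4.242 mm; L = 650 mm.
Weld metal: φR_n = 0.75 × 0.6 × 430 × 4.242 × 650 × 10⁻³ = 533.5 kN.
Base metal (shear rupture): φR_n = 0.75 × 0.6 × 450 × 16 × 650 × 10⁻³ = 2106 kN.
Governing: weld metal.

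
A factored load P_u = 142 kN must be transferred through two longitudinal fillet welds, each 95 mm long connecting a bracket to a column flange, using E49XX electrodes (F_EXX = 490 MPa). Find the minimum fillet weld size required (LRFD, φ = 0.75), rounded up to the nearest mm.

w = 5 mm

Total weld length L = 190 mm.
Required throat t_e = P_u / (φ × 0.6 F_EXX × L) = 142 / (0.75 × 0.6 × 490 × 190 × 10⁻³) = 3.389 mm.
Required leg w = t_e / 0.707 = 4.794 mm → use 5 mm.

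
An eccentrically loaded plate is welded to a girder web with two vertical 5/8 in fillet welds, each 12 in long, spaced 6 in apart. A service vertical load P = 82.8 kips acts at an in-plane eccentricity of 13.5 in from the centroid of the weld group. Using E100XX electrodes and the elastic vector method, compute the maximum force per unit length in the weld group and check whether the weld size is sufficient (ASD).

f_max ≈ 16.7 kip/in; NOT adequate

E100XX → F_EXX = 100 ksi.
Total weld length L_w = 24 in. Treat welds as unit-width lines.
Polar moment about centroid: J = 2[d³/12 + d(b/2)²] = 2[12³/12 + 12×3²] = 504 in³.
Direct shear f_v = P/L_w = 82.8 / 24 = 3.45 kip/in (vertical).
Torsion M = P·e = 82.8 × 13.5 = 1117.8 kip·in.
Critical point at (x, y) = (3, 6) from centroid. f_tx = M·y/J = 13.31 kip/in; f_ty = M·x/J = 6.654 kip/in.
Resultant f_max = √[f_tx² + (f_v + f_ty)²] = √[13.31² + (3.45 + 6.654)²] = 16.71 kip/in.
Capacity per unit length: r_n/Ω = (1/2.0) × 0.6 × 100 × (0.707 × 0.625) = 13.26 kip/in.
16.71 > 13.26 → NOT adequate.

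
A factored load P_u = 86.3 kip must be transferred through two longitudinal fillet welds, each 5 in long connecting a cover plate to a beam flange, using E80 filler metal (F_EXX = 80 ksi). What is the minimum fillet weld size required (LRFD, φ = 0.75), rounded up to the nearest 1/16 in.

w = 3/8 in

Total weld length L = 10 in.
Required throat t_e = P_u / (φ × 0.6 F_EXX × L) = 86.3 / (0.75 × 0.6 × 80 × 10) = 0.2397 in.
Required leg w = t_e / 0.707 = 0.3391 in → use 3/8 in.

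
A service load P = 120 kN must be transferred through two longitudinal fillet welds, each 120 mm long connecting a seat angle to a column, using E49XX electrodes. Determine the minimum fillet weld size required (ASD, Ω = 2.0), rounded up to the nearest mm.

w = 5 mm

E49XX → F_EXX = 490 MPa.
Total weld length L = 240 mm.
Required throat t_e = P × Ω / (0.6 F_EXX × L) = 120 × 2.0 / (0.6 × 490 × 240 × 10⁻³) = 3.401 mm.
Required leg w = t_e / 0.707 = 4.811 mm → use 5 mm.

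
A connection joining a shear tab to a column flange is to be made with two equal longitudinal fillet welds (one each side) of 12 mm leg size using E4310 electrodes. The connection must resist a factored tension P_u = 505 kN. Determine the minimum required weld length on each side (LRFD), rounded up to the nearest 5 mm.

E43XX → F_EXX = 430 MPa.
Throat t_e = 0.707 × 12 = 8.484 mm.
φr_n = 0.75 × 0.6 × 430 × 8.484 × 10⁻³ = 1.642 kN/mm.
L_req = P_u / φr_n = 505 / 1.642 = 307.6 mm total.
Per side: 307.6 / 2 = 153.8 mm.
Round up → use L = 155 mm on each side.

L = 155 mm on each side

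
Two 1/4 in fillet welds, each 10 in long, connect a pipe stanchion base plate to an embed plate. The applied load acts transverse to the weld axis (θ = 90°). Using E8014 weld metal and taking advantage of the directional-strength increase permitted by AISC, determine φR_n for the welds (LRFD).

φR_n ≈ 191 kips

E80XX → F_EXX = 80 ksi.
t_e = 0.707 × 0.25 = 0.1767 in; A_we = 0.1767 × 20 = 3.535 in².
Directional factor: 1.0 + 0.5 sin^1.5(90°) = 1.5.
F_nw = 0.6 × 80 × 1.5 = 72 ksi.
φR_n = 0.75 × 72 × 3.535 = 190.9 kips.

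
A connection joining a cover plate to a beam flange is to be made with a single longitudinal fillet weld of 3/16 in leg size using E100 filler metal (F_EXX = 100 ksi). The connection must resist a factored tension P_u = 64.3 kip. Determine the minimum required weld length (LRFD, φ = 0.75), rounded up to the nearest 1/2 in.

Throat t_e = 0.707 × 0.1875 = 0.1326 in.
φr_n = 0.75 × 0.6 × 100 × 0.1326 = 5.965 kip/in.
L_req = P_u / φr_n = 64.3 / 5.965 = 10.78 in total.
Round up → use L = 11 in.

L = 11 in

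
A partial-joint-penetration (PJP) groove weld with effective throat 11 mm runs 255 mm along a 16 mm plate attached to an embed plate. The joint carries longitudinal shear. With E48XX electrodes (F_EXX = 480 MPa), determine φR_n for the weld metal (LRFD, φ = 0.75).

φR_n ≈ 606 kN

Effective throat (given) t_e = 11 mm.
A_we = 11 × 255 = 2805 mm².
F_nw = 0.6 F_EXX = 288 MPa.
φR_n = 0.75 × 288 × 2805 × 10⁻³ = 605.9 kN.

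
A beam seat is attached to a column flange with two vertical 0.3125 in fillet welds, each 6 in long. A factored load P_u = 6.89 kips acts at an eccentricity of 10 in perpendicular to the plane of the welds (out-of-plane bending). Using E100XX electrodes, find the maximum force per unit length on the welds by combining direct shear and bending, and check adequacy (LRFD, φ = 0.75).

E100XX → F_EXX = 100 ksi.
L_w = 2 × 6 = 12 in; section modulus (unit throat) S = 2 × L²/6 = 12 in².
Direct shear f_v = P/L_w = 6.89/12 = 0.5742 kip/in.
Moment M = P × e = 6.89 × 10 = 68.9 kip·in; bending f_b = M/S = 5.742 kip/in.
f_max = √(f_v² + f_b²) = √(0.5742² + 5.742²) = 5.77 kip/in.
φr_n = 0.75 × 0.6 × 100 × (0.707 × 0.3125) = 9.942 kip/in → adequate.

f_max ≈ 5.77 kip/in; adequate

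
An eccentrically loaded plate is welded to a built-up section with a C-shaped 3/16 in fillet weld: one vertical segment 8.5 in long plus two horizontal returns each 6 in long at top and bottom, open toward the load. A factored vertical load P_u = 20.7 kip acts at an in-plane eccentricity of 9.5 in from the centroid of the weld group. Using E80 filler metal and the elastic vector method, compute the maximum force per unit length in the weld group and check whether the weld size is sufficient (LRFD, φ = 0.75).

E80XX → F_EXX = 80 ksi.
Total weld length L_w = 20.5 in. Treat welds as unit-width lines.
Centroid: x̄ = 2×6×3 / 20.5 = 1.756 in from the vertical weld.
Polar moment about centroid: J = I_x + I_y = [8.5³/12 + 2×6×4.25²] + [8.5×1.756² + 2(6³/12 + 6×1.244²)] = 348.7 in³.
Direct shear f_v = P/L_w = 20.7 / 20.5 = 1.01 kip/in (vertical).
Torsion M = P·e = 20.7 × 9.5 = 196.65 kip·in.
Critical point at (x, y) = (4.244, 4.25) from centroid. f_tx = M·y/J = 2.397 kip/in; f_ty = M·x/J = 2.393 kip/in.
Resultant f_max = √[f_tx² + (f_v + f_ty)²] = √[2.397² + (1.01 + 2.393)²] = 4.162 kip/in.
Capacity per unit length: φr_n = 0.75 × 0.6 × 80 × (0.707 × 0.1875) = 4.772 kip/in.
4.162 ≤ 4.772 → adequate.

f_max ≈ 4.16 kip/in; adequate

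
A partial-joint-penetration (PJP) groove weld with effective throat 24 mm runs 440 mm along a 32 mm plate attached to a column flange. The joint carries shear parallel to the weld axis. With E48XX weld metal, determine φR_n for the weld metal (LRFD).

E48XX → F_EXX = 480 MPa.
Effective throat (given) t_e = 24 mm.
A_we = 24 × 440 = 10560 mm².
F_nw = 0.6 F_EXX = 288 MPa.
φR_n = 0.75 × 288 × 10560 × 10⁻³ = 2281 kN.

φR_n ≈ 2280 kN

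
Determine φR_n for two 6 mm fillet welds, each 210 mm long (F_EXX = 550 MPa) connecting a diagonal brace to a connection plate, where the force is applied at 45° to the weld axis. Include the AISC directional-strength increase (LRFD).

t_e = 0.707 × 6 = 4.242 mm; A_we = 4.242 × 420 = 1782 mm².
Directional factor: 1.0 + 0.5 sin^1.5(45°) = 1.297.
F_nw = 0.6 × 550 × 1.297 = 428.1 MPa.
φR_n = 0.75 × 428.1 × 1782 × 10⁻³ = 572.1 kN.

φR_n ≈ 572 kN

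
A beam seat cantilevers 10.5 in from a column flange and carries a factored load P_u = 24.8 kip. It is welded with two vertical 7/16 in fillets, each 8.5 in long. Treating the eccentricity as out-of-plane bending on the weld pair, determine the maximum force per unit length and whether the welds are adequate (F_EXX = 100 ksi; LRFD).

L_w = 2 × 8.5 = 17 in; section modulus (unit throat) S = 2 × L²/6 = 24.08 in².
Direct shear f_v = P/L_w = 24.8/17 = 1.459 kip/in.
Moment M = P × e = 24.8 × 10.5 = 260.4 kip·in; bending f_b = M/S = 10.81 kip/in.
f_max = √(f_v² + f_b²) = √(1.459² + 10.81²) = 10.91 kip/in.
φr_n = 0.75 × 0.6 × 100 × (0.707 × 0.4375) = 13.92 kip/in → adequate.

f_max ≈ 10.9 kip/in; adequate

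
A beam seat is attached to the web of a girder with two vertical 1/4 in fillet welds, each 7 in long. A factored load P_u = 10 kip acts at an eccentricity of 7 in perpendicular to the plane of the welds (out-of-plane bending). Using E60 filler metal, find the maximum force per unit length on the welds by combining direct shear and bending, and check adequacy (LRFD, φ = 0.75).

E60XX → F_EXX = 60 ksi.
L_w = 2 × 7 = 14 in; section modulus (unit throat) S = 2 × L²/6 = 16.33 in².
Direct shear f_v = P/L_w = 10/14 = 0.7143 kip/in.
Moment M = P × e = 10 × 7 = 70 kip·in; bending f_b = M/S = 4.286 kip/in.
f_max = √(f_v² + f_b²) = √(0.7143² + 4.286²) = 4.345 kip/in.
φr_n = 0.75 × 0.6 × 60 × (0.707 × 0.25) = 4.772 kip/in → adequate.

f_max ≈ 4.34 kip/in; adequate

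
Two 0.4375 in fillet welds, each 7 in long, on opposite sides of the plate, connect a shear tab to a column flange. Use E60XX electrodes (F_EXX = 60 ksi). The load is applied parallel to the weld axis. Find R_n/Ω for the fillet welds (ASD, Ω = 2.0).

Effective throat t_e = 0.707 × 0.4375 = 0.3093 in.
Total length L = 14 in; A_we = 0.3093 × 14 = 4.33 in².
F_nw = 0.6 F_EXX = 0.6 × 60 = 36 ksi.
R_n = 36 × 4.33 = 155.9 kip; R_n/Ω = 155.9/2.0 = 77.95 kip.

R_n/Ω ≈ 77.9 kip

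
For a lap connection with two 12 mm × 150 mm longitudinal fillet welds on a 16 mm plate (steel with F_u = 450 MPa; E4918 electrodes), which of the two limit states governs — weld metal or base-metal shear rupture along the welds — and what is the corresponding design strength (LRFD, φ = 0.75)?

φR_n ≈ 561 kN (weld metal governs)

E49XX → F_EXX = 490 MPa.
t_e = 0.707 × 12 = 8.484 mm; L = 300 mm.
Weld metal: φR_n = 0.75 × 0.6 × 490 × 8.484 × 300 × 10⁻³ = 561.2 kN.
Base metal (shear rupture): φR_n = 0.75 × 0.6 × 450 × 16 × 300 × 10⁻³ = 972 kN.
Governing: weld metal.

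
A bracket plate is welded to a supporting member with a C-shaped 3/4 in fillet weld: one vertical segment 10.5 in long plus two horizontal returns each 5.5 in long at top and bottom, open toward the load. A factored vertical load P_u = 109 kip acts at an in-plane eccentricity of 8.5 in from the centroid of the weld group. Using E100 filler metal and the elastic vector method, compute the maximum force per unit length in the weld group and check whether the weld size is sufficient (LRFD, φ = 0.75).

E100XX → F_EXX = 100 ksi.
Total weld length L_w = 21.5 in. Treat welds as unit-width lines.
Centroid: x̄ = 2×5.5×2.75 / 21.5 = 1.407 in from the vertical weld.
Polar moment about centroid: J = I_x + I_y = [10.5³/12 + 2×5.5×5.25²] + [10.5×1.407² + 2(5.5³/12 + 5.5×1.343²)] = 468 in³.
Direct shear f_v = P/L_w = 109 / 21.5 = 5.07 kip/in (vertical).
Torsion M = P·e = 109 × 8.5 = 926.5 kip·in.
Critical point at (x, y) = (4.093, 5.25) from centroid. f_tx = M·y/J = 10.39 kip/in; f_ty = M·x/J = 8.103 kip/in.
Resultant f_max = √[f_tx² + (f_v + f_ty)²] = √[10.39² + (5.07 + 8.103)²] = 16.78 kip/in.
Capacity per unit length: φr_n = 0.75 × 0.6 × 100 × (0.707 × 0.75) = 23.86 kip/in.
16.78 ≤ 23.86 → adequate.

f_max ≈ 16.8 kip/in; adequate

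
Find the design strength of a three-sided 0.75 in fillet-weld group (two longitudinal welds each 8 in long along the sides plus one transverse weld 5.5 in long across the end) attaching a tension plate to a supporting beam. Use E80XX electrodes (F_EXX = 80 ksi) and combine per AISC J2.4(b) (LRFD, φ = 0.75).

φR_n ≈ 417 kip

t_e = 0.707 × 0.75 = 0.5302 in.
R_nwl = 0.6 × 80 × 0.5302 × 16 = 407.2 kip (longitudinal, 2 welds).
R_nwt = 0.6 × 80 × 0.5302 × 5.5 = 140 kip (transverse, base value).
(i) R_nwl + R_nwt = 547.2 kip; (ii) 0.85 R_nwl + 1.5 R_nwt = 556.1 kip.
R_n = max = 556.1 kip [governs: (ii)]; φR_n = 417.1 kip.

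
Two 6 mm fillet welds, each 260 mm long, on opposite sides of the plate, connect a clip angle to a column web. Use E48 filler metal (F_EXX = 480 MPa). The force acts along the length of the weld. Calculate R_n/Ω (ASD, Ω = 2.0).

Effective throat t_e = 0.707 × 6 = 4.242 mm.
Total length L = 520 mm; A_we = 4.242 × 520 = 2206 mm².
F_nw = 0.6 F_EXX = 0.6 × 480 = 288 MPa.
R_n = 288 × 2206 × 10⁻³ = 635.3 kN; R_n/Ω = 635.3/2.0 = 317.6 kN.

R_n/Ω ≈ 318 kN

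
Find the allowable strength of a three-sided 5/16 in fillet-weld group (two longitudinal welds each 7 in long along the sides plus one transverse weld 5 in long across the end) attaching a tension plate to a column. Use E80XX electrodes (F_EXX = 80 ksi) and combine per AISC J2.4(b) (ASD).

R_n/Ω ≈ 103 kips

t_e = 0.707 × 0.3125 = 0.2209 in.
R_nwl = 0.6 × 80 × 0.2209 × 14 = 148.5 kips (longitudinal, 2 welds).
R_nwt = 0.6 × 80 × 0.2209 × 5 = 53.02 kips (transverse, base value).
(i) R_nwl + R_nwt = 201.5 kips; (ii) 0.85 R_nwl + 1.5 R_nwt = 205.7 kips.
R_n = max = 205.7 kips [governs: (ii)]; R_n/Ω = 102.9 kips.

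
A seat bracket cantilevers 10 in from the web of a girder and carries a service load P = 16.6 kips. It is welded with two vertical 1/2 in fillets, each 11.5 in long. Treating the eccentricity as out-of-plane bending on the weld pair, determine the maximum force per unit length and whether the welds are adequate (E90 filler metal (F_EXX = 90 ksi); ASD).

f_max ≈ 3.83 kip/in; adequate

L_w = 2 × 11.5 = 23 in; section modulus (unit throat) S = 2 × L²/6 = 44.08 in².
Direct shear f_v = P/L_w = 16.6/23 = 0.7217 kip/in.
Moment M = P × e = 16.6 × 10 = 166 kip·in; bending f_b = M/S = 3.766 kip/in.
f_max = √(f_v² + f_b²) = √(0.7217² + 3.766²) = 3.834 kip/in.
r_n/Ω = (1/2.0) × 0.6 × 90 × (0.707 × 0.5) = 9.544 kip/in → adequate.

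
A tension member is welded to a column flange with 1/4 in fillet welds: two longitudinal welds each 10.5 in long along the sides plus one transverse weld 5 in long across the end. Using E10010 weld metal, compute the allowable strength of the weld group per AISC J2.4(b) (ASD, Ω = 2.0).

E100XX → F_EXX = 100 ksi.
t_e = 0.707 × 0.25 = 0.1767 in.
R_nwl = 0.6 × 100 × 0.1767 × 21 = 222.7 kip (longitudinal, 2 welds).
R_nwt = 0.6 × 100 × 0.1767 × 5 = 53.02 kip (transverse, base value).
(i) R_nwl + R_nwt = 275.7 kip; (ii) 0.85 R_nwl + 1.5 R_nwt = 268.8 kip.
R_n = max = 275.7 kip [governs: (i)]; R_n/Ω = 137.9 kip.

R_n/Ω ≈ 138 kip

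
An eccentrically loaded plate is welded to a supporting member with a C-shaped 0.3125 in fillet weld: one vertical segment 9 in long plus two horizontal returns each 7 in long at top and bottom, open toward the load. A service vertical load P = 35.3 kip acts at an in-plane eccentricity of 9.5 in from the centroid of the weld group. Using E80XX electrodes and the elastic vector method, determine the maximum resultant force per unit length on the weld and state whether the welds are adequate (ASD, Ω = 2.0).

f_max ≈ 5.96 kip/in; NOT adequate

E80XX → F_EXX = 80 ksi.
Total weld length L_w = 23 in. Treat welds as unit-width lines.
Centroid: x̄ = 2×7×3.5 / 23 = 2.13 in from the vertical weld.
Polar moment about centroid: J = I_x + I_y = [9³/12 + 2×7×4.5²] + [9×2.13² + 2(7³/12 + 7×1.37²)] = 468.5 in³.
Direct shear f_v = P/L_w = 35.3 / 23 = 1.535 kip/in (vertical).
Torsion M = P·e = 35.3 × 9.5 = 335.35 kip·in.
Critical point at (x, y) = (4.87, 4.5) from centroid. f_tx = M·y/J = 3.221 kip/in; f_ty = M·x/J = 3.485 kip/in.
Resultant f_max = √[f_tx² + (f_v + f_ty)²] = √[3.221² + (1.535 + 3.485)²] = 5.965 kip/in.
Capacity per unit length: r_n/Ω = (1/2.0) × 0.6 × 80 × (0.707 × 0.3125) = 5.302 kip/in.
5.965 > 5.302 → NOT adequate.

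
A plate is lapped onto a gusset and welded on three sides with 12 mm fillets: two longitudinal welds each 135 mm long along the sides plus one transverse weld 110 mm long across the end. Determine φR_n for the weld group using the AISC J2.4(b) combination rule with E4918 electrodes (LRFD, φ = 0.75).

E49XX → F_EXX = 490 MPa.
t_e = 0.707 × 12 = 8.484 mm.
R_nwl = 0.6 × 490 × 8.484 × 270 × 10⁻³ = 673.5 kN (longitudinal, 2 welds).
R_nwt = 0.6 × 490 × 8.484 × 110 × 10⁻³ = 274.4 kN (transverse, base value).
(i) R_nwl + R_nwt = 947.8 kN; (ii) 0.85 R_nwl + 1.5 R_nwt = 984 kN.
R_n = max = 984 kN [governs: (ii)]; φR_n = 738 kN.

φR_n ≈ 738 kN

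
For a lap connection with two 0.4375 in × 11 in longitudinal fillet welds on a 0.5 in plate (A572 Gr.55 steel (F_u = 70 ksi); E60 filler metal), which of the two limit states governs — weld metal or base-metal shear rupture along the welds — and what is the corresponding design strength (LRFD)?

E60XX → F_EXX = 60 ksi.
t_e = 0.707 × 0.4375 = 0.3093 in; L = 22 in.
Weld metal: φR_n = 0.75 × 0.6 × 60 × 0.3093 × 22 = 183.7 kip.
Base metal (shear rupture): φR_n = 0.75 × 0.6 × 70 × 0.5 × 22 = 346.5 kip.
Governing: weld metal.

φR_n ≈ 184 kip (weld metal governs)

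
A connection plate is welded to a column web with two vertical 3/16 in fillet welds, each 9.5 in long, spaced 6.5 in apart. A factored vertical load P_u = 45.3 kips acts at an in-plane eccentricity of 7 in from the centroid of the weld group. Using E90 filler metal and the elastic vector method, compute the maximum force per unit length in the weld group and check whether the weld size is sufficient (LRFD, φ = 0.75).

f_max ≈ 6.94 kip/in; NOT adequate

E90XX → F_EXX = 90 ksi.
Total weld length L_w = 19 in. Treat welds as unit-width lines.
Polar moment about centroid: J = 2[d³/12 + d(b/2)²] = 2[9.5³/12 + 9.5×3.25²] = 343.6 in³.
Direct shear f_v = P/L_w = 45.3 / 19 = 2.384 kip/in (vertical).
Torsion M = P·e = 45.3 × 7 = 317.1 kip·in.
Critical point at (x, y) = (3.25, 4.75) from centroid. f_tx = M·y/J = 4.384 kip/in; f_ty = M·x/J = 2.999 kip/in.
Resultant f_max = √[f_tx² + (f_v + f_ty)²] = √[4.384² + (2.384 + 2.999)²] = 6.943 kip/in.
Capacity per unit length: φr_n = 0.75 × 0.6 × 90 × (0.707 × 0.1875) = 5.369 kip/in.
6.943 > 5.369 → NOT adequate.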